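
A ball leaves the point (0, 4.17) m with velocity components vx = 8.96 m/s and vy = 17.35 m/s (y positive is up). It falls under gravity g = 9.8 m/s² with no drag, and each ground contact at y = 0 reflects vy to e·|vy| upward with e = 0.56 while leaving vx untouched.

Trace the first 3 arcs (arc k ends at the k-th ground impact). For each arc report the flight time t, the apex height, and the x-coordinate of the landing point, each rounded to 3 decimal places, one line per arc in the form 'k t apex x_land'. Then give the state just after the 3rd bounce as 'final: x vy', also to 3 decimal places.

1 3.767 19.528 33.750
2 2.236 6.124 53.784
3 1.252 1.921 65.003
final: 65.003 3.436

Arc 1: start y=4.170, vy=17.350 → t=3.767, apex=19.528, x_land=33.750, impact vy=-19.564
  bounce: vy ← 0.56·19.564 = 10.956
Arc 2: start y=0.000, vy=10.956 → t=2.236, apex=6.124, x_land=53.784, impact vy=-10.956
  bounce: vy ← 0.56·10.956 = 6.135
Arc 3: start y=0.000, vy=6.135 → t=1.252, apex=1.921, x_land=65.003, impact vy=-6.135
  bounce: vy ← 0.56·6.135 = 3.436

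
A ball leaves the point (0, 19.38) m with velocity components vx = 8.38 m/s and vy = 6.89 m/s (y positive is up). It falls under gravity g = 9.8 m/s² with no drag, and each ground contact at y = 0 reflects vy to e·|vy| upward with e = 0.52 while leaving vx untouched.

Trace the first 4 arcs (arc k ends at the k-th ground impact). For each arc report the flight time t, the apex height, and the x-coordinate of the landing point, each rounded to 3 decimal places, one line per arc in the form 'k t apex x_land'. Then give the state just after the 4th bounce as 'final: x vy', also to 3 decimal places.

1 2.812 21.802 23.568
2 2.194 5.895 41.952
3 1.141 1.594 51.511
4 0.593 0.431 56.482
final: 56.482 1.511

Arc 1: start y=19.380, vy=6.890 → t=2.812, apex=21.802, x_land=23.568, impact vy=-20.672
  bounce: vy ← 0.52·20.672 = 10.749
Arc 2: start y=0.000, vy=10.749 → t=2.194, apex=5.895, x_land=41.952, impact vy=-10.749
  bounce: vy ← 0.52·10.749 = 5.590
Arc 3: start y=0.000, vy=5.590 → t=1.141, apex=1.594, x_land=51.511, impact vy=-5.590
  bounce: vy ← 0.52·5.590 = 2.907
Arc 4: start y=0.000, vy=2.907 → t=0.593, apex=0.431, x_land=56.482, impact vy=-2.907
  bounce: vy ← 0.52·2.907 = 1.511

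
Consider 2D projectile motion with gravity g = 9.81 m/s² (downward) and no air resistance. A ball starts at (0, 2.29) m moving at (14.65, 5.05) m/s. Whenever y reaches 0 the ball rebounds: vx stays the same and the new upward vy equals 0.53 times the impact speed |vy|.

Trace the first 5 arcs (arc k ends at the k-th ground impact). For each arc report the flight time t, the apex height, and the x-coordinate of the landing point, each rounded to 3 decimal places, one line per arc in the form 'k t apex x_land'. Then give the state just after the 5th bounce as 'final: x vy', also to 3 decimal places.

Arc 1: start y=2.290, vy=5.050 → t=1.370, apex=3.590, x_land=20.075, impact vy=-8.392
  bounce: vy ← 0.53·8.392 = 4.448
Arc 2: start y=0.000, vy=4.448 → t=0.907, apex=1.008, x_land=33.359, impact vy=-4.448
  bounce: vy ← 0.53·4.448 = 2.357
Arc 3: start y=0.000, vy=2.357 → t=0.481, apex=0.283, x_land=40.401, impact vy=-2.357
  bounce: vy ← 0.53·2.357 = 1.249
Arc 4: start y=0.000, vy=1.249 → t=0.255, apex=0.080, x_land=44.132, impact vy=-1.249
  bounce: vy ← 0.53·1.249 = 0.662
Arc 5: start y=0.000, vy=0.662 → t=0.135, apex=0.022, x_land=46.110, impact vy=-0.662
  bounce: vy ← 0.53·0.662 = 0.351

1 1.370 3.590 20.075
2 0.907 1.008 33.359
3 0.481 0.283 40.401
4 0.255 0.080 44.132
5 0.135 0.022 46.110
final: 46.110 0.351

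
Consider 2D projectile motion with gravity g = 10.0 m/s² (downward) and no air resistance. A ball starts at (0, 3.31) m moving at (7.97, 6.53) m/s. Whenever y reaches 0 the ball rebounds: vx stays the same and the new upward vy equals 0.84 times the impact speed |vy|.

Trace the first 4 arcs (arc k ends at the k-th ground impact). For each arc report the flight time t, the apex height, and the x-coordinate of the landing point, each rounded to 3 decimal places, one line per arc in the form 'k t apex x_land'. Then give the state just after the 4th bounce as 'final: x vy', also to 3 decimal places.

Arc 1: start y=3.310, vy=6.530 → t=1.696, apex=5.442, x_land=13.519, impact vy=-10.433
  bounce: vy ← 0.84·10.433 = 8.763
Arc 2: start y=0.000, vy=8.763 → t=1.753, apex=3.840, x_land=27.488, impact vy=-8.763
  bounce: vy ← 0.84·8.763 = 7.361
Arc 3: start y=0.000, vy=7.361 → t=1.472, apex=2.709, x_land=39.222, impact vy=-7.361
  bounce: vy ← 0.84·7.361 = 6.183
Arc 4: start y=0.000, vy=6.183 → t=1.237, apex=1.912, x_land=49.079, impact vy=-6.183
  bounce: vy ← 0.84·6.183 = 5.194

1 1.696 5.442 13.519
2 1.753 3.840 27.488
3 1.472 2.709 39.222
4 1.237 1.912 49.079
final: 49.079 5.194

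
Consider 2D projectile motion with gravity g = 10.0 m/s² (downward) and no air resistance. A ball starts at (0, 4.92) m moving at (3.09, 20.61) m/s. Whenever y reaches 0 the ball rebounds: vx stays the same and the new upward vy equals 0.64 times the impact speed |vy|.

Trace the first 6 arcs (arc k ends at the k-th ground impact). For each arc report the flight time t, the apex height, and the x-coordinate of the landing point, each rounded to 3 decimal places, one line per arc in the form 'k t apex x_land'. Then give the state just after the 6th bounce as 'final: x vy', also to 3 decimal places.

1 4.348 26.159 13.436
2 2.928 10.715 22.483
3 1.874 4.389 28.273
4 1.199 1.798 31.978
5 0.767 0.736 34.350
6 0.491 0.302 35.868
final: 35.868 1.572

Arc 1: start y=4.920, vy=20.610 → t=4.348, apex=26.159, x_land=13.436, impact vy=-22.873
  bounce: vy ← 0.64·22.873 = 14.639
Arc 2: start y=0.000, vy=14.639 → t=2.928, apex=10.715, x_land=22.483, impact vy=-14.639
  bounce: vy ← 0.64·14.639 = 9.369
Arc 3: start y=0.000, vy=9.369 → t=1.874, apex=4.389, x_land=28.273, impact vy=-9.369
  bounce: vy ← 0.64·9.369 = 5.996
Arc 4: start y=0.000, vy=5.996 → t=1.199, apex=1.798, x_land=31.978, impact vy=-5.996
  bounce: vy ← 0.64·5.996 = 3.837
Arc 5: start y=0.000, vy=3.837 → t=0.767, apex=0.736, x_land=34.350, impact vy=-3.837
  bounce: vy ← 0.64·3.837 = 2.456
Arc 6: start y=0.000, vy=2.456 → t=0.491, apex=0.302, x_land=35.868, impact vy=-2.456
  bounce: vy ← 0.64·2.456 = 1.572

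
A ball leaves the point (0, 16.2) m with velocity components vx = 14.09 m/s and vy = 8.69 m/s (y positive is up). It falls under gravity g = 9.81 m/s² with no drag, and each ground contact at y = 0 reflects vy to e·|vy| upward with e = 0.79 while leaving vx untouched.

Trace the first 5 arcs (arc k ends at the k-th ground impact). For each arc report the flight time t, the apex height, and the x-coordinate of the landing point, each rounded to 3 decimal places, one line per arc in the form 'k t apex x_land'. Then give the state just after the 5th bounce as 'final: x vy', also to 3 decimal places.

Arc 1: start y=16.200, vy=8.690 → t=2.908, apex=20.049, x_land=40.968, impact vy=-19.833
  bounce: vy ← 0.79·19.833 = 15.668
Arc 2: start y=0.000, vy=15.668 → t=3.194, apex=12.513, x_land=85.976, impact vy=-15.668
  bounce: vy ← 0.79·15.668 = 12.378
Arc 3: start y=0.000, vy=12.378 → t=2.524, apex=7.809, x_land=121.533, impact vy=-12.378
  bounce: vy ← 0.79·12.378 = 9.779
Arc 4: start y=0.000, vy=9.779 → t=1.994, apex=4.874, x_land=149.623, impact vy=-9.779
  bounce: vy ← 0.79·9.779 = 7.725
Arc 5: start y=0.000, vy=7.725 → t=1.575, apex=3.042, x_land=171.814, impact vy=-7.725
  bounce: vy ← 0.79·7.725 = 6.103

1 2.908 20.049 40.968
2 3.194 12.513 85.976
3 2.524 7.809 121.533
4 1.994 4.874 149.623
5 1.575 3.042 171.814
final: 171.814 6.103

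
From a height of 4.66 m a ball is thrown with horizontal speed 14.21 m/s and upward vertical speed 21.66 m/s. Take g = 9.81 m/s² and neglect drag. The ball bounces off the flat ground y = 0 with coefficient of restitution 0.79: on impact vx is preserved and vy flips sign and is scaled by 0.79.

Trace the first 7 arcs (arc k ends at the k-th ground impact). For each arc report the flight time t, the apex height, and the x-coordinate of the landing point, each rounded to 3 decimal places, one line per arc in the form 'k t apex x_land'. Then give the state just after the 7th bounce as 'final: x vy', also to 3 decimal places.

Arc 1: start y=4.660, vy=21.660 → t=4.621, apex=28.572, x_land=65.671, impact vy=-23.677
  bounce: vy ← 0.79·23.677 = 18.705
Arc 2: start y=0.000, vy=18.705 → t=3.813, apex=17.832, x_land=119.859, impact vy=-18.705
  bounce: vy ← 0.79·18.705 = 14.777
Arc 3: start y=0.000, vy=14.777 → t=3.013, apex=11.129, x_land=162.668, impact vy=-14.777
  bounce: vy ← 0.79·14.777 = 11.674
Arc 4: start y=0.000, vy=11.674 → t=2.380, apex=6.946, x_land=196.486, impact vy=-11.674
  bounce: vy ← 0.79·11.674 = 9.222
Arc 5: start y=0.000, vy=9.222 → t=1.880, apex=4.335, x_land=223.203, impact vy=-9.222
  bounce: vy ← 0.79·9.222 = 7.285
Arc 6: start y=0.000, vy=7.285 → t=1.485, apex=2.705, x_land=244.309, impact vy=-7.285
  bounce: vy ← 0.79·7.285 = 5.756
Arc 7: start y=0.000, vy=5.756 → t=1.173, apex=1.688, x_land=260.983, impact vy=-5.756
  bounce: vy ← 0.79·5.756 = 4.547

1 4.621 28.572 65.671
2 3.813 17.832 119.859
3 3.013 11.129 162.668
4 2.380 6.946 196.486
5 1.880 4.335 223.203
6 1.485 2.705 244.309
7 1.173 1.688 260.983
final: 260.983 4.547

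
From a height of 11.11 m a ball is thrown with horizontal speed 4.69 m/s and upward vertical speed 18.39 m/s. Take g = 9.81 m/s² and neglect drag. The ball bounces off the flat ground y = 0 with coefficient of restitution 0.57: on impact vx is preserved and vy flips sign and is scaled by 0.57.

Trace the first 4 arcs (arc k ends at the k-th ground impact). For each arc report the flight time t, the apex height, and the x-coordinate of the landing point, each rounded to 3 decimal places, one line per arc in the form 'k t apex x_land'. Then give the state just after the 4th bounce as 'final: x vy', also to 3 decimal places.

1 4.279 28.347 20.067
2 2.741 9.210 32.920
3 1.562 2.992 40.246
4 0.890 0.972 44.422
final: 44.422 2.489

Arc 1: start y=11.110, vy=18.390 → t=4.279, apex=28.347, x_land=20.067, impact vy=-23.583
  bounce: vy ← 0.57·23.583 = 13.442
Arc 2: start y=0.000, vy=13.442 → t=2.741, apex=9.210, x_land=32.920, impact vy=-13.442
  bounce: vy ← 0.57·13.442 = 7.662
Arc 3: start y=0.000, vy=7.662 → t=1.562, apex=2.992, x_land=40.246, impact vy=-7.662
  bounce: vy ← 0.57·7.662 = 4.367
Arc 4: start y=0.000, vy=4.367 → t=0.890, apex=0.972, x_land=44.422, impact vy=-4.367
  bounce: vy ← 0.57·4.367 = 2.489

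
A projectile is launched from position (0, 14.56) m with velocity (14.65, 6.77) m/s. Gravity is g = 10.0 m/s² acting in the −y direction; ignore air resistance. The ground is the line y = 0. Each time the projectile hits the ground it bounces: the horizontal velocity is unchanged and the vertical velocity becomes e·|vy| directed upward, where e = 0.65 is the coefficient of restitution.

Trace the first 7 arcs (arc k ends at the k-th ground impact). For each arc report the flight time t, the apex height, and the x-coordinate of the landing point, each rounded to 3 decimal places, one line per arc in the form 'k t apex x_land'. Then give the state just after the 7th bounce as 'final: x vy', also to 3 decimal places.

1 2.513 16.852 36.813
2 2.387 7.120 71.777
3 1.551 3.008 94.503
4 1.008 1.271 109.275
5 0.655 0.537 118.877
6 0.426 0.227 125.119
7 0.277 0.096 129.175
final: 129.175 0.900

Arc 1: start y=14.560, vy=6.770 → t=2.513, apex=16.852, x_land=36.813, impact vy=-18.358
  bounce: vy ← 0.65·18.358 = 11.933
Arc 2: start y=0.000, vy=11.933 → t=2.387, apex=7.120, x_land=71.777, impact vy=-11.933
  bounce: vy ← 0.65·11.933 = 7.756
Arc 3: start y=0.000, vy=7.756 → t=1.551, apex=3.008, x_land=94.503, impact vy=-7.756
  bounce: vy ← 0.65·7.756 = 5.042
Arc 4: start y=0.000, vy=5.042 → t=1.008, apex=1.271, x_land=109.275, impact vy=-5.042
  bounce: vy ← 0.65·5.042 = 3.277
Arc 5: start y=0.000, vy=3.277 → t=0.655, apex=0.537, x_land=118.877, impact vy=-3.277
  bounce: vy ← 0.65·3.277 = 2.130
Arc 6: start y=0.000, vy=2.130 → t=0.426, apex=0.227, x_land=125.119, impact vy=-2.130
  bounce: vy ← 0.65·2.130 = 1.385
Arc 7: start y=0.000, vy=1.385 → t=0.277, apex=0.096, x_land=129.175, impact vy=-1.385
  bounce: vy ← 0.65·1.385 = 0.900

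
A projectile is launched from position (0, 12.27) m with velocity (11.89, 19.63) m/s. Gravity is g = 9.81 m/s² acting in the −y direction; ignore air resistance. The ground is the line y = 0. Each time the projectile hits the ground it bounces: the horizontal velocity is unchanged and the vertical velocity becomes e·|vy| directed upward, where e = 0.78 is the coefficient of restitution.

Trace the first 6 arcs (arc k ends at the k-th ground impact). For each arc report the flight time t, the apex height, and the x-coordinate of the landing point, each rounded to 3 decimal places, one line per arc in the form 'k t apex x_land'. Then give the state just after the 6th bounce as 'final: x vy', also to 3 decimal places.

Arc 1: start y=12.270, vy=19.630 → t=4.552, apex=31.910, x_land=54.119, impact vy=-25.021
  bounce: vy ← 0.78·25.021 = 19.517
Arc 2: start y=0.000, vy=19.517 → t=3.979, apex=19.414, x_land=101.429, impact vy=-19.517
  bounce: vy ← 0.78·19.517 = 15.223
Arc 3: start y=0.000, vy=15.223 → t=3.104, apex=11.812, x_land=138.330, impact vy=-15.223
  bounce: vy ← 0.78·15.223 = 11.874
Arc 4: start y=0.000, vy=11.874 → t=2.421, apex=7.186, x_land=167.113, impact vy=-11.874
  bounce: vy ← 0.78·11.874 = 9.262
Arc 5: start y=0.000, vy=9.262 → t=1.888, apex=4.372, x_land=189.564, impact vy=-9.262
  bounce: vy ← 0.78·9.262 = 7.224
Arc 6: start y=0.000, vy=7.224 → t=1.473, apex=2.660, x_land=207.076, impact vy=-7.224
  bounce: vy ← 0.78·7.224 = 5.635

1 4.552 31.910 54.119
2 3.979 19.414 101.429
3 3.104 11.812 138.330
4 2.421 7.186 167.113
5 1.888 4.372 189.564
6 1.473 2.660 207.076
final: 207.076 5.635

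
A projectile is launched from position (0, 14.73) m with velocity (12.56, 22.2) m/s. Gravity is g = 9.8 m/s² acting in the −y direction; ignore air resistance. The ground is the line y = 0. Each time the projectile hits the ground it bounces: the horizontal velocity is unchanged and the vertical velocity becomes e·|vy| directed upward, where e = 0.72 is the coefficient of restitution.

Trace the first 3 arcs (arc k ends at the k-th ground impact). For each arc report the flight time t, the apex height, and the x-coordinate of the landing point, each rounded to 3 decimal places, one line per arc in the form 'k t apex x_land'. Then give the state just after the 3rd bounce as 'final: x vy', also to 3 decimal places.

1 5.118 39.875 64.282
2 4.108 20.671 115.876
3 2.958 10.716 153.024
final: 153.024 10.435

Arc 1: start y=14.730, vy=22.200 → t=5.118, apex=39.875, x_land=64.282, impact vy=-27.956
  bounce: vy ← 0.72·27.956 = 20.128
Arc 2: start y=0.000, vy=20.128 → t=4.108, apex=20.671, x_land=115.876, impact vy=-20.128
  bounce: vy ← 0.72·20.128 = 14.492
Arc 3: start y=0.000, vy=14.492 → t=2.958, apex=10.716, x_land=153.024, impact vy=-14.492
  bounce: vy ← 0.72·14.492 = 10.435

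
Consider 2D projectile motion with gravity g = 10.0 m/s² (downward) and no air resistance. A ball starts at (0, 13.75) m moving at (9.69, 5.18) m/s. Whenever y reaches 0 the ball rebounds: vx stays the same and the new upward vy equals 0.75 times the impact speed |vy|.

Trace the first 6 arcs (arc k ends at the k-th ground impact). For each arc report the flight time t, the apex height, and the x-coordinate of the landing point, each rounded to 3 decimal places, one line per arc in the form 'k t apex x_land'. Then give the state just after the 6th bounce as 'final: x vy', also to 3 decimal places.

Arc 1: start y=13.750, vy=5.180 → t=2.255, apex=15.092, x_land=21.854, impact vy=-17.373
  bounce: vy ← 0.75·17.373 = 13.030
Arc 2: start y=0.000, vy=13.030 → t=2.606, apex=8.489, x_land=47.106, impact vy=-13.030
  bounce: vy ← 0.75·13.030 = 9.772
Arc 3: start y=0.000, vy=9.772 → t=1.954, apex=4.775, x_land=66.045, impact vy=-9.772
  bounce: vy ← 0.75·9.772 = 7.329
Arc 4: start y=0.000, vy=7.329 → t=1.466, apex=2.686, x_land=80.250, impact vy=-7.329
  bounce: vy ← 0.75·7.329 = 5.497
Arc 5: start y=0.000, vy=5.497 → t=1.099, apex=1.511, x_land=90.903, impact vy=-5.497
  bounce: vy ← 0.75·5.497 = 4.123
Arc 6: start y=0.000, vy=4.123 → t=0.825, apex=0.850, x_land=98.893, impact vy=-4.123
  bounce: vy ← 0.75·4.123 = 3.092

1 2.255 15.092 21.854
2 2.606 8.489 47.106
3 1.954 4.775 66.045
4 1.466 2.686 80.250
5 1.099 1.511 90.903
6 0.825 0.850 98.893
final: 98.893 3.092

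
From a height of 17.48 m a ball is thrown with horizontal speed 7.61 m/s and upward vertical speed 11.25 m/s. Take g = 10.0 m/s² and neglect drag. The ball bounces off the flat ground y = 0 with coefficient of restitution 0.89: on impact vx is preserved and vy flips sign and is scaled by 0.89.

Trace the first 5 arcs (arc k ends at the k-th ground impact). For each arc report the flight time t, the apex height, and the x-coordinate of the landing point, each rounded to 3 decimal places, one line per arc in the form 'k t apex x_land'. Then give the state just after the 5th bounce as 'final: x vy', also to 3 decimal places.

Arc 1: start y=17.480, vy=11.250 → t=3.307, apex=23.808, x_land=25.167, impact vy=-21.821
  bounce: vy ← 0.89·21.821 = 19.421
Arc 2: start y=0.000, vy=19.421 → t=3.884, apex=18.858, x_land=54.726, impact vy=-19.421
  bounce: vy ← 0.89·19.421 = 17.285
Arc 3: start y=0.000, vy=17.285 → t=3.457, apex=14.938, x_land=81.033, impact vy=-17.285
  bounce: vy ← 0.89·17.285 = 15.383
Arc 4: start y=0.000, vy=15.383 → t=3.077, apex=11.832, x_land=104.446, impact vy=-15.383
  bounce: vy ← 0.89·15.383 = 13.691
Arc 5: start y=0.000, vy=13.691 → t=2.738, apex=9.372, x_land=125.284, impact vy=-13.691
  bounce: vy ← 0.89·13.691 = 12.185

1 3.307 23.808 25.167
2 3.884 18.858 54.726
3 3.457 14.938 81.033
4 3.077 11.832 104.446
5 2.738 9.372 125.284
final: 125.284 12.185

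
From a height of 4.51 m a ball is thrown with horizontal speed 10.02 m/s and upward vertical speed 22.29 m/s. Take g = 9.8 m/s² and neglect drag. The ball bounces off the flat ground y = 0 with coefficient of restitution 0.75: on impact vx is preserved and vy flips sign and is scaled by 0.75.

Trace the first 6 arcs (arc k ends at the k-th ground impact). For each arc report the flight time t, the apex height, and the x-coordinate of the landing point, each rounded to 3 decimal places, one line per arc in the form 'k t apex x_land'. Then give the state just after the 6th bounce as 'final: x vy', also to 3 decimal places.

Arc 1: start y=4.510, vy=22.290 → t=4.743, apex=29.859, x_land=47.525, impact vy=-24.192
  bounce: vy ← 0.75·24.192 = 18.144
Arc 2: start y=0.000, vy=18.144 → t=3.703, apex=16.796, x_land=84.627, impact vy=-18.144
  bounce: vy ← 0.75·18.144 = 13.608
Arc 3: start y=0.000, vy=13.608 → t=2.777, apex=9.448, x_land=112.454, impact vy=-13.608
  bounce: vy ← 0.75·13.608 = 10.206
Arc 4: start y=0.000, vy=10.206 → t=2.083, apex=5.314, x_land=133.324, impact vy=-10.206
  bounce: vy ← 0.75·10.206 = 7.654
Arc 5: start y=0.000, vy=7.654 → t=1.562, apex=2.989, x_land=148.977, impact vy=-7.654
  bounce: vy ← 0.75·7.654 = 5.741
Arc 6: start y=0.000, vy=5.741 → t=1.172, apex=1.681, x_land=160.716, impact vy=-5.741
  bounce: vy ← 0.75·5.741 = 4.306

1 4.743 29.859 47.525
2 3.703 16.796 84.627
3 2.777 9.448 112.454
4 2.083 5.314 133.324
5 1.562 2.989 148.977
6 1.172 1.681 160.716
final: 160.716 4.306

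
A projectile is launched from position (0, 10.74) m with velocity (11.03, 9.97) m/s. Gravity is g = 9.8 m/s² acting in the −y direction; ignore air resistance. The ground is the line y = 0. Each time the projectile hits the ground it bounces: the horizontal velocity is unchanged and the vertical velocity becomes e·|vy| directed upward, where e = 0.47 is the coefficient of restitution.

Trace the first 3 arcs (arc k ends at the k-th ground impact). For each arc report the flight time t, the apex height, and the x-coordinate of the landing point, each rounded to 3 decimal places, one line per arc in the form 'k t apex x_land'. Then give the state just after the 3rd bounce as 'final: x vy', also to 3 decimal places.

Arc 1: start y=10.740, vy=9.970 → t=2.814, apex=15.811, x_land=31.035, impact vy=-17.604
  bounce: vy ← 0.47·17.604 = 8.274
Arc 2: start y=0.000, vy=8.274 → t=1.689, apex=3.493, x_land=49.660, impact vy=-8.274
  bounce: vy ← 0.47·8.274 = 3.889
Arc 3: start y=0.000, vy=3.889 → t=0.794, apex=0.772, x_land=58.413, impact vy=-3.889
  bounce: vy ← 0.47·3.889 = 1.828

1 2.814 15.811 31.035
2 1.689 3.493 49.660
3 0.794 0.772 58.413
final: 58.413 1.828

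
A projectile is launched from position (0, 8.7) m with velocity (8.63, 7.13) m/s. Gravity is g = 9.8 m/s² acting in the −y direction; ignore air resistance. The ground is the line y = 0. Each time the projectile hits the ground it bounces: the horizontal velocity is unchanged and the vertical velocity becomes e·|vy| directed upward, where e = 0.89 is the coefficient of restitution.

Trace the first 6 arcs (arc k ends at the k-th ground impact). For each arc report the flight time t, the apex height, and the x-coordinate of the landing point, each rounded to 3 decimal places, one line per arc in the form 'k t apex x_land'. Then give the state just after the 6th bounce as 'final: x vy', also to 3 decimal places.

1 2.246 11.294 19.381
2 2.702 8.946 42.702
3 2.405 7.086 63.458
4 2.141 5.613 81.930
5 1.905 4.446 98.371
6 1.696 3.522 113.003
final: 113.003 7.394

Arc 1: start y=8.700, vy=7.130 → t=2.246, apex=11.294, x_land=19.381, impact vy=-14.878
  bounce: vy ← 0.89·14.878 = 13.241
Arc 2: start y=0.000, vy=13.241 → t=2.702, apex=8.946, x_land=42.702, impact vy=-13.241
  bounce: vy ← 0.89·13.241 = 11.785
Arc 3: start y=0.000, vy=11.785 → t=2.405, apex=7.086, x_land=63.458, impact vy=-11.785
  bounce: vy ← 0.89·11.785 = 10.489
Arc 4: start y=0.000, vy=10.489 → t=2.141, apex=5.613, x_land=81.930, impact vy=-10.489
  bounce: vy ← 0.89·10.489 = 9.335
Arc 5: start y=0.000, vy=9.335 → t=1.905, apex=4.446, x_land=98.371, impact vy=-9.335
  bounce: vy ← 0.89·9.335 = 8.308
Arc 6: start y=0.000, vy=8.308 → t=1.696, apex=3.522, x_land=113.003, impact vy=-8.308
  bounce: vy ← 0.89·8.308 = 7.394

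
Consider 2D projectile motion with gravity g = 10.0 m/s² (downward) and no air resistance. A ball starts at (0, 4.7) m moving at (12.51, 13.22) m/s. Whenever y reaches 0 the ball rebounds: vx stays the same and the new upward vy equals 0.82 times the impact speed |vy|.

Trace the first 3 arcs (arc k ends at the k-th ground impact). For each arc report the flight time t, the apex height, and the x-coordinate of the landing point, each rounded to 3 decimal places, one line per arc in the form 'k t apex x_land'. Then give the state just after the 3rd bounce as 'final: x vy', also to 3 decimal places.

1 2.961 13.438 37.047
2 2.689 9.036 70.682
3 2.205 6.076 98.263
final: 98.263 9.039

Arc 1: start y=4.700, vy=13.220 → t=2.961, apex=13.438, x_land=37.047, impact vy=-16.394
  bounce: vy ← 0.82·16.394 = 13.443
Arc 2: start y=0.000, vy=13.443 → t=2.689, apex=9.036, x_land=70.682, impact vy=-13.443
  bounce: vy ← 0.82·13.443 = 11.023
Arc 3: start y=0.000, vy=11.023 → t=2.205, apex=6.076, x_land=98.263, impact vy=-11.023
  bounce: vy ← 0.82·11.023 = 9.039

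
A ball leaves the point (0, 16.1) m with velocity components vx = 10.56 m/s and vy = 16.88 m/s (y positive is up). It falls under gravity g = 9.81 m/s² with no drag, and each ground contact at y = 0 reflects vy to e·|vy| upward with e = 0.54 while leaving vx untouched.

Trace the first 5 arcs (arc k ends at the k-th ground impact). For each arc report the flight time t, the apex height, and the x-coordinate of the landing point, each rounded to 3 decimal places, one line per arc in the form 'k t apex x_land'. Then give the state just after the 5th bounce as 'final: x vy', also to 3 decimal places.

1 4.219 30.623 44.556
2 2.699 8.930 73.052
3 1.457 2.604 88.440
4 0.787 0.759 96.750
5 0.425 0.221 101.237
final: 101.237 1.125

Arc 1: start y=16.100, vy=16.880 → t=4.219, apex=30.623, x_land=44.556, impact vy=-24.512
  bounce: vy ← 0.54·24.512 = 13.236
Arc 2: start y=0.000, vy=13.236 → t=2.699, apex=8.930, x_land=73.052, impact vy=-13.236
  bounce: vy ← 0.54·13.236 = 7.148
Arc 3: start y=0.000, vy=7.148 → t=1.457, apex=2.604, x_land=88.440, impact vy=-7.148
  bounce: vy ← 0.54·7.148 = 3.860
Arc 4: start y=0.000, vy=3.860 → t=0.787, apex=0.759, x_land=96.750, impact vy=-3.860
  bounce: vy ← 0.54·3.860 = 2.084
Arc 5: start y=0.000, vy=2.084 → t=0.425, apex=0.221, x_land=101.237, impact vy=-2.084
  bounce: vy ← 0.54·2.084 = 1.125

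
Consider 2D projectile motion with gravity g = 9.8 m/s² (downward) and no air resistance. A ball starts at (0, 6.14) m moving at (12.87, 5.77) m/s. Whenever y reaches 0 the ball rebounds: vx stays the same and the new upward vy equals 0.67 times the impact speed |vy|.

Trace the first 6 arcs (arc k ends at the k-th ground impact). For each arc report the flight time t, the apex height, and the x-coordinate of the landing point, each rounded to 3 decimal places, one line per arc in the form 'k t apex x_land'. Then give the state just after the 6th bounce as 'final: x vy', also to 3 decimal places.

Arc 1: start y=6.140, vy=5.770 → t=1.854, apex=7.839, x_land=23.856, impact vy=-12.395
  bounce: vy ← 0.67·12.395 = 8.305
Arc 2: start y=0.000, vy=8.305 → t=1.695, apex=3.519, x_land=45.668, impact vy=-8.305
  bounce: vy ← 0.67·8.305 = 5.564
Arc 3: start y=0.000, vy=5.564 → t=1.136, apex=1.580, x_land=60.282, impact vy=-5.564
  bounce: vy ← 0.67·5.564 = 3.728
Arc 4: start y=0.000, vy=3.728 → t=0.761, apex=0.709, x_land=70.074, impact vy=-3.728
  bounce: vy ← 0.67·3.728 = 2.498
Arc 5: start y=0.000, vy=2.498 → t=0.510, apex=0.318, x_land=76.634, impact vy=-2.498
  bounce: vy ← 0.67·2.498 = 1.673
Arc 6: start y=0.000, vy=1.673 → t=0.342, apex=0.143, x_land=81.030, impact vy=-1.673
  bounce: vy ← 0.67·1.673 = 1.121

1 1.854 7.839 23.856
2 1.695 3.519 45.668
3 1.136 1.580 60.282
4 0.761 0.709 70.074
5 0.510 0.318 76.634
6 0.342 0.143 81.030
final: 81.030 1.121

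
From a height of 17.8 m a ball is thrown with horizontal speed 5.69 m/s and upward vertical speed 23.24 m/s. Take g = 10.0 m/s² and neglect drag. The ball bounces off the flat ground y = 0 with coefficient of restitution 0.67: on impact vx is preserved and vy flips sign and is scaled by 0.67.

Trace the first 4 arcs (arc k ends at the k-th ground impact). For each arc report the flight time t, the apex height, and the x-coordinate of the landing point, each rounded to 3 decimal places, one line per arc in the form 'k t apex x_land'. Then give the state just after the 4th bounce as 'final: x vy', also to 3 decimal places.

1 5.317 44.805 30.257
2 4.011 20.113 53.081
3 2.688 9.029 68.373
4 1.801 4.053 78.619
final: 78.619 6.032

Arc 1: start y=17.800, vy=23.240 → t=5.317, apex=44.805, x_land=30.257, impact vy=-29.935
  bounce: vy ← 0.67·29.935 = 20.056
Arc 2: start y=0.000, vy=20.056 → t=4.011, apex=20.113, x_land=53.081, impact vy=-20.056
  bounce: vy ← 0.67·20.056 = 13.438
Arc 3: start y=0.000, vy=13.438 → t=2.688, apex=9.029, x_land=68.373, impact vy=-13.438
  bounce: vy ← 0.67·13.438 = 9.003
Arc 4: start y=0.000, vy=9.003 → t=1.801, apex=4.053, x_land=78.619, impact vy=-9.003
  bounce: vy ← 0.67·9.003 = 6.032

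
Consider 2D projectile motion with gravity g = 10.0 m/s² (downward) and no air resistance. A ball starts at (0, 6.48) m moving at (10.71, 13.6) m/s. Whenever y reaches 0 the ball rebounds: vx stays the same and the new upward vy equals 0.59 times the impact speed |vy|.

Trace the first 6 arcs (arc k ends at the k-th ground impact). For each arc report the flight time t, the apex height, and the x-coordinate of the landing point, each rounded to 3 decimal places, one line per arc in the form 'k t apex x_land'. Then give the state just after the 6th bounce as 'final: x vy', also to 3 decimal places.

1 3.134 15.728 33.561
2 2.093 5.475 55.975
3 1.235 1.906 69.199
4 0.729 0.663 77.002
5 0.430 0.231 81.605
6 0.254 0.080 84.321
final: 84.321 0.748

Arc 1: start y=6.480, vy=13.600 → t=3.134, apex=15.728, x_land=33.561, impact vy=-17.736
  bounce: vy ← 0.59·17.736 = 10.464
Arc 2: start y=0.000, vy=10.464 → t=2.093, apex=5.475, x_land=55.975, impact vy=-10.464
  bounce: vy ← 0.59·10.464 = 6.174
Arc 3: start y=0.000, vy=6.174 → t=1.235, apex=1.906, x_land=69.199, impact vy=-6.174
  bounce: vy ← 0.59·6.174 = 3.643
Arc 4: start y=0.000, vy=3.643 → t=0.729, apex=0.663, x_land=77.002, impact vy=-3.643
  bounce: vy ← 0.59·3.643 = 2.149
Arc 5: start y=0.000, vy=2.149 → t=0.430, apex=0.231, x_land=81.605, impact vy=-2.149
  bounce: vy ← 0.59·2.149 = 1.268
Arc 6: start y=0.000, vy=1.268 → t=0.254, apex=0.080, x_land=84.321, impact vy=-1.268
  bounce: vy ← 0.59·1.268 = 0.748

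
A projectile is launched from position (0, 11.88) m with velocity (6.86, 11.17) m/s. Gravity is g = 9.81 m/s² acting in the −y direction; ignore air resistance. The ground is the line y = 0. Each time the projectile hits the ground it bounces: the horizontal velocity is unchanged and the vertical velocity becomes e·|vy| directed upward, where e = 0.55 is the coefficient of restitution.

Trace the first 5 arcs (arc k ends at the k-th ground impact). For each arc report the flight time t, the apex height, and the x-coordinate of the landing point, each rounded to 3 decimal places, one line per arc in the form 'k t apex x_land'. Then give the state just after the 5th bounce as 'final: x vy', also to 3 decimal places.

Arc 1: start y=11.880, vy=11.170 → t=3.067, apex=18.239, x_land=21.039, impact vy=-18.917
  bounce: vy ← 0.55·18.917 = 10.404
Arc 2: start y=0.000, vy=10.404 → t=2.121, apex=5.517, x_land=35.591, impact vy=-10.404
  bounce: vy ← 0.55·10.404 = 5.722
Arc 3: start y=0.000, vy=5.722 → t=1.167, apex=1.669, x_land=43.594, impact vy=-5.722
  bounce: vy ← 0.55·5.722 = 3.147
Arc 4: start y=0.000, vy=3.147 → t=0.642, apex=0.505, x_land=47.996, impact vy=-3.147
  bounce: vy ← 0.55·3.147 = 1.731
Arc 5: start y=0.000, vy=1.731 → t=0.353, apex=0.153, x_land=50.417, impact vy=-1.731
  bounce: vy ← 0.55·1.731 = 0.952

1 3.067 18.239 21.039
2 2.121 5.517 35.591
3 1.167 1.669 43.594
4 0.642 0.505 47.996
5 0.353 0.153 50.417
final: 50.417 0.952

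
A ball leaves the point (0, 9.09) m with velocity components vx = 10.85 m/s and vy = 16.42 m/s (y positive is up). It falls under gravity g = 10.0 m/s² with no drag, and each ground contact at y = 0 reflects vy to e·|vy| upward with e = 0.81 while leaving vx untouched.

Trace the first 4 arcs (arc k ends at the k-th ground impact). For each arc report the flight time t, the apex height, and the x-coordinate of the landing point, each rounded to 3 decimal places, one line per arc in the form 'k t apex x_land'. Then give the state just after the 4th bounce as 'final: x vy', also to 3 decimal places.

Arc 1: start y=9.090, vy=16.420 → t=3.767, apex=22.571, x_land=40.868, impact vy=-21.247
  bounce: vy ← 0.81·21.247 = 17.210
Arc 2: start y=0.000, vy=17.210 → t=3.442, apex=14.809, x_land=78.213, impact vy=-17.210
  bounce: vy ← 0.81·17.210 = 13.940
Arc 3: start y=0.000, vy=13.940 → t=2.788, apex=9.716, x_land=108.463, impact vy=-13.940
  bounce: vy ← 0.81·13.940 = 11.291
Arc 4: start y=0.000, vy=11.291 → t=2.258, apex=6.375, x_land=132.965, impact vy=-11.291
  bounce: vy ← 0.81·11.291 = 9.146

1 3.767 22.571 40.868
2 3.442 14.809 78.213
3 2.788 9.716 108.463
4 2.258 6.375 132.965
final: 132.965 9.146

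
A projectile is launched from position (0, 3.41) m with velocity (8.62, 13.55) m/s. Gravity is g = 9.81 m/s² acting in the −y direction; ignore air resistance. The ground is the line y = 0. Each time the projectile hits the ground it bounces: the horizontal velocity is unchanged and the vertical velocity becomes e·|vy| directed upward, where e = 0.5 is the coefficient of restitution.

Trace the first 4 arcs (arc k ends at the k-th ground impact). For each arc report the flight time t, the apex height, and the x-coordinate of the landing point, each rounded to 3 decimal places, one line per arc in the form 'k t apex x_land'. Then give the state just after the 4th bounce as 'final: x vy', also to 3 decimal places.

Arc 1: start y=3.410, vy=13.550 → t=2.995, apex=12.768, x_land=25.814, impact vy=-15.827
  bounce: vy ← 0.5·15.827 = 7.914
Arc 2: start y=0.000, vy=7.914 → t=1.613, apex=3.192, x_land=39.721, impact vy=-7.914
  bounce: vy ← 0.5·7.914 = 3.957
Arc 3: start y=0.000, vy=3.957 → t=0.807, apex=0.798, x_land=46.675, impact vy=-3.957
  bounce: vy ← 0.5·3.957 = 1.978
Arc 4: start y=0.000, vy=1.978 → t=0.403, apex=0.199, x_land=50.152, impact vy=-1.978
  bounce: vy ← 0.5·1.978 = 0.989

1 2.995 12.768 25.814
2 1.613 3.192 39.721
3 0.807 0.798 46.675
4 0.403 0.199 50.152
final: 50.152 0.989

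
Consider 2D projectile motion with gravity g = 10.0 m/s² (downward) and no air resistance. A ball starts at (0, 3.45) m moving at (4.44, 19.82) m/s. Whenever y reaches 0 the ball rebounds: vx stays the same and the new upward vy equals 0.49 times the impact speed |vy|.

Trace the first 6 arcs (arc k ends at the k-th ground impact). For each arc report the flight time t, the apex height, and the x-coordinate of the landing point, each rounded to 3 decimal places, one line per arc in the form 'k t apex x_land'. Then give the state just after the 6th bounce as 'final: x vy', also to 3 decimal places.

Arc 1: start y=3.450, vy=19.820 → t=4.131, apex=23.092, x_land=18.342, impact vy=-21.490
  bounce: vy ← 0.49·21.490 = 10.530
Arc 2: start y=0.000, vy=10.530 → t=2.106, apex=5.544, x_land=27.693, impact vy=-10.530
  bounce: vy ← 0.49·10.530 = 5.160
Arc 3: start y=0.000, vy=5.160 → t=1.032, apex=1.331, x_land=32.275, impact vy=-5.160
  bounce: vy ← 0.49·5.160 = 2.528
Arc 4: start y=0.000, vy=2.528 → t=0.506, apex=0.320, x_land=34.520, impact vy=-2.528
  bounce: vy ← 0.49·2.528 = 1.239
Arc 5: start y=0.000, vy=1.239 → t=0.248, apex=0.077, x_land=35.620, impact vy=-1.239
  bounce: vy ← 0.49·1.239 = 0.607
Arc 6: start y=0.000, vy=0.607 → t=0.121, apex=0.018, x_land=36.159, impact vy=-0.607
  bounce: vy ← 0.49·0.607 = 0.297

1 4.131 23.092 18.342
2 2.106 5.544 27.693
3 1.032 1.331 32.275
4 0.506 0.320 34.520
5 0.248 0.077 35.620
6 0.121 0.018 36.159
final: 36.159 0.297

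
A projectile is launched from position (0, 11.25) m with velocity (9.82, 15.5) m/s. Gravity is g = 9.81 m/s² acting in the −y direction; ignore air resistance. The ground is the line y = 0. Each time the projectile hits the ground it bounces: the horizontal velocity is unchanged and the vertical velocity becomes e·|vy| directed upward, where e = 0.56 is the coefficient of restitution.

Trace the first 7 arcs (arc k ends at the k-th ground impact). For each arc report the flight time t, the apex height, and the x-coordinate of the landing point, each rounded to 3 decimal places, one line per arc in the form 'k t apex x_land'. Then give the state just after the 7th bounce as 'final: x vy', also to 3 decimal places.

Arc 1: start y=11.250, vy=15.500 → t=3.769, apex=23.495, x_land=37.008, impact vy=-21.470
  bounce: vy ← 0.56·21.470 = 12.023
Arc 2: start y=0.000, vy=12.023 → t=2.451, apex=7.368, x_land=61.079, impact vy=-12.023
  bounce: vy ← 0.56·12.023 = 6.733
Arc 3: start y=0.000, vy=6.733 → t=1.373, apex=2.311, x_land=74.559, impact vy=-6.733
  bounce: vy ← 0.56·6.733 = 3.771
Arc 4: start y=0.000, vy=3.771 → t=0.769, apex=0.725, x_land=82.108, impact vy=-3.771
  bounce: vy ← 0.56·3.771 = 2.111
Arc 5: start y=0.000, vy=2.111 → t=0.430, apex=0.227, x_land=86.335, impact vy=-2.111
  bounce: vy ← 0.56·2.111 = 1.182
Arc 6: start y=0.000, vy=1.182 → t=0.241, apex=0.071, x_land=88.703, impact vy=-1.182
  bounce: vy ← 0.56·1.182 = 0.662
Arc 7: start y=0.000, vy=0.662 → t=0.135, apex=0.022, x_land=90.028, impact vy=-0.662
  bounce: vy ← 0.56·0.662 = 0.371

1 3.769 23.495 37.008
2 2.451 7.368 61.079
3 1.373 2.311 74.559
4 0.769 0.725 82.108
5 0.430 0.227 86.335
6 0.241 0.071 88.703
7 0.135 0.022 90.028
final: 90.028 0.371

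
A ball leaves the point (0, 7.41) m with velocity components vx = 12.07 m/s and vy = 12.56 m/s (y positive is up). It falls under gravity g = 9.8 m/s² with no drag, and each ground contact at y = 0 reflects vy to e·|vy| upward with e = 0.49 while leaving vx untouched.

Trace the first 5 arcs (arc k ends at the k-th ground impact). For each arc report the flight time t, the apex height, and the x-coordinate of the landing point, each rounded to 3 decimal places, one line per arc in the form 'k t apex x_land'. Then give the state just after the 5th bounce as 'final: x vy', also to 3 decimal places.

Arc 1: start y=7.410, vy=12.560 → t=3.058, apex=15.459, x_land=36.908, impact vy=-17.407
  bounce: vy ← 0.49·17.407 = 8.529
Arc 2: start y=0.000, vy=8.529 → t=1.741, apex=3.712, x_land=57.918, impact vy=-8.529
  bounce: vy ← 0.49·8.529 = 4.179
Arc 3: start y=0.000, vy=4.179 → t=0.853, apex=0.891, x_land=68.212, impact vy=-4.179
  bounce: vy ← 0.49·4.179 = 2.048
Arc 4: start y=0.000, vy=2.048 → t=0.418, apex=0.214, x_land=73.257, impact vy=-2.048
  bounce: vy ← 0.49·2.048 = 1.003
Arc 5: start y=0.000, vy=1.003 → t=0.205, apex=0.051, x_land=75.729, impact vy=-1.003
  bounce: vy ← 0.49·1.003 = 0.492

1 3.058 15.459 36.908
2 1.741 3.712 57.918
3 0.853 0.891 68.212
4 0.418 0.214 73.257
5 0.205 0.051 75.729
final: 75.729 0.492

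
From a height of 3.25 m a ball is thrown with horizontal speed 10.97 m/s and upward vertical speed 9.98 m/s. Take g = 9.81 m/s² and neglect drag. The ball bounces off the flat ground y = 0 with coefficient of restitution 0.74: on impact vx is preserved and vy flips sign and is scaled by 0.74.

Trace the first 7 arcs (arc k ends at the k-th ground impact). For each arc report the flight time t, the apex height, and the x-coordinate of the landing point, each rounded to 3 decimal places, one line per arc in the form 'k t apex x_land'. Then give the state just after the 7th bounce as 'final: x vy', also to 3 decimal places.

1 2.320 8.326 25.453
2 1.928 4.560 46.606
3 1.427 2.497 62.260
4 1.056 1.367 73.843
5 0.781 0.749 82.415
6 0.578 0.410 88.758
7 0.428 0.225 93.452
final: 93.452 1.553

Arc 1: start y=3.250, vy=9.980 → t=2.320, apex=8.326, x_land=25.453, impact vy=-12.781
  bounce: vy ← 0.74·12.781 = 9.458
Arc 2: start y=0.000, vy=9.458 → t=1.928, apex=4.560, x_land=46.606, impact vy=-9.458
  bounce: vy ← 0.74·9.458 = 6.999
Arc 3: start y=0.000, vy=6.999 → t=1.427, apex=2.497, x_land=62.260, impact vy=-6.999
  bounce: vy ← 0.74·6.999 = 5.179
Arc 4: start y=0.000, vy=5.179 → t=1.056, apex=1.367, x_land=73.843, impact vy=-5.179
  bounce: vy ← 0.74·5.179 = 3.833
Arc 5: start y=0.000, vy=3.833 → t=0.781, apex=0.749, x_land=82.415, impact vy=-3.833
  bounce: vy ← 0.74·3.833 = 2.836
Arc 6: start y=0.000, vy=2.836 → t=0.578, apex=0.410, x_land=88.758, impact vy=-2.836
  bounce: vy ← 0.74·2.836 = 2.099
Arc 7: start y=0.000, vy=2.099 → t=0.428, apex=0.225, x_land=93.452, impact vy=-2.099
  bounce: vy ← 0.74·2.099 = 1.553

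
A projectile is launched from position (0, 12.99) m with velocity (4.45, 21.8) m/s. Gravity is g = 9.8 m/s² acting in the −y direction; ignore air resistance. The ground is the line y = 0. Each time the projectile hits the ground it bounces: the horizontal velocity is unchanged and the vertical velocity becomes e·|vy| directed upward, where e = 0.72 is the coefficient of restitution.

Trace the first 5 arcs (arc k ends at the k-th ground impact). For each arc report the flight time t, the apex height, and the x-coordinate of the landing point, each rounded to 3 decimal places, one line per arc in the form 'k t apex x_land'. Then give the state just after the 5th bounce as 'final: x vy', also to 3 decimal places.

1 4.981 37.237 22.166
2 3.970 19.304 39.831
3 2.858 10.007 52.550
4 2.058 5.188 61.707
5 1.482 2.689 68.301
final: 68.301 5.227

Arc 1: start y=12.990, vy=21.800 → t=4.981, apex=37.237, x_land=22.166, impact vy=-27.016
  bounce: vy ← 0.72·27.016 = 19.451
Arc 2: start y=0.000, vy=19.451 → t=3.970, apex=19.304, x_land=39.831, impact vy=-19.451
  bounce: vy ← 0.72·19.451 = 14.005
Arc 3: start y=0.000, vy=14.005 → t=2.858, apex=10.007, x_land=52.550, impact vy=-14.005
  bounce: vy ← 0.72·14.005 = 10.084
Arc 4: start y=0.000, vy=10.084 → t=2.058, apex=5.188, x_land=61.707, impact vy=-10.084
  bounce: vy ← 0.72·10.084 = 7.260
Arc 5: start y=0.000, vy=7.260 → t=1.482, apex=2.689, x_land=68.301, impact vy=-7.260
  bounce: vy ← 0.72·7.260 = 5.227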